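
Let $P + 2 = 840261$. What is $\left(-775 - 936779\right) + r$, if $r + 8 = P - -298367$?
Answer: $201064$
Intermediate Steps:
$P = 840259$ ($P = -2 + 840261 = 840259$)
$r = 1138618$ ($r = -8 + \left(840259 - -298367\right) = -8 + \left(840259 + 298367\right) = -8 + 1138626 = 1138618$)
$\left(-775 - 936779\right) + r = \left(-775 - 936779\right) + 1138618 = -937554 + 1138618 = 201064$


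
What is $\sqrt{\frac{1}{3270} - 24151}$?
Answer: $\frac{i \sqrt{258244224630}}{3270} \approx 155.41 i$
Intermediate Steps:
$\sqrt{\frac{1}{3270} - 24151} = \sqrt{- \frac{78973769}{3270}} = \frac{i \sqrt{258244224630}}{3270}$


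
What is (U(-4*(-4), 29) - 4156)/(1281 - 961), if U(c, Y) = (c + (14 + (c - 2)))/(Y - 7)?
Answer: -2077/160 ≈ -12.981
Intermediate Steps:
U(c, Y) = (12 + 2*c)/(-7 + Y) (U(c, Y) = (c + (14 + (-2 + c)))/(-7 + Y) = (c + (12 + c))/(-7 + Y) = (12 + 2*c)/(-7 + Y))
(U(-4*(-4), 29) - 4156)/(1281 - 961) = (2*(6 - 4*(-4))/(-7 + 29) - 4156)/(1281 - 961) = (2*(6 + 16)/22 - 4156)/320 = (2*(1/22)*22 - 4156)*(1/320) = (2 - 4156)*(1/320) = -4154*1/320 = -2077/160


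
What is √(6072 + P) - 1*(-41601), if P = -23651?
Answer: 41601 + I*√17579 ≈ 41601.0 + 132.59*I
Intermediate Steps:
√(6072 + P) - 1*(-41601) = √(6072 - 23651) - 1*(-41601) = √(-17579) + 41601 = I*√17579 + 41601 = 41601 + I*√17579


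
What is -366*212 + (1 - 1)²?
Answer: -77592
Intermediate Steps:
-366*212 + (1 - 1)² = -77592 + 0² = -77592 + 0 = -77592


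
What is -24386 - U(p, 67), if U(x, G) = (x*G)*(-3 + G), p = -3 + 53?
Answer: -238786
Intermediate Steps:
p = 50
U(x, G) = G*x*(-3 + G) (U(x, G) = (G*x)*(-3 + G) = G*x*(-3 + G))
-24386 - U(p, 67) = -24386 - 67*50*(-3 + 67) = -24386 - 67*50*64 = -24386 - 1*214400 = -24386 - 214400 = -238786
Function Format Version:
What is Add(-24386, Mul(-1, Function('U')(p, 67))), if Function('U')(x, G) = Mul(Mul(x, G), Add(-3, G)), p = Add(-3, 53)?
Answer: -238786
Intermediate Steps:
p = 50
Function('U')(x, G) = Mul(G, x, Add(-3, G)) (Function('U')(x, G) = Mul(Mul(G, x), Add(-3, G)) = Mul(G, x, Add(-3, G)))
Add(-24386, Mul(-1, Function('U')(p, 67))) = Add(-24386, Mul(-1, Mul(67, 50, Add(-3, 67)))) = Add(-24386, Mul(-1, Mul(67, 50, 64))) = Add(-24386, Mul(-1, 214400)) = Add(-24386, -214400) = -238786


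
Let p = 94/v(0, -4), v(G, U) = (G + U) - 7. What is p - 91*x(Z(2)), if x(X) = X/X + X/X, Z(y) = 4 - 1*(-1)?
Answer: -2096/11 ≈ -190.55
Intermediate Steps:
Z(y) = 5 (Z(y) = 4 + 1 = 5)
v(G, U) = -7 + G + U
x(X) = 2 (x(X) = 1 + 1 = 2)
p = -94/11 (p = 94/(-7 + 0 - 4) = 94/(-11) = 94*(-1/11) = -94/11 ≈ -8.5455)
p - 91*x(Z(2)) = -94/11 - 91*2 = -94/11 - 182 = -2096/11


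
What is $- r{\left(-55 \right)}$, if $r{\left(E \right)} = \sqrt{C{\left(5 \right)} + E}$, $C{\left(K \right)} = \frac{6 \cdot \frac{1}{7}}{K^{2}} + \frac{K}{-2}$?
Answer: $- \frac{i \sqrt{281582}}{70} \approx - 7.5806 i$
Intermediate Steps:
$C{\left(K \right)} = - \frac{K}{2} + \frac{6}{7 K^{2}}$ ($C{\left(K \right)} = \frac{6 \cdot \frac{1}{7}}{K^{2}} + K \left(- \frac{1}{2}\right) = \frac{6}{7 K^{2}} - \frac{K}{2} = - \frac{K}{2} + \frac{6}{7 K^{2}}$)
$r{\left(E \right)} = \sqrt{- \frac{863}{350} + E}$ ($r{\left(E \right)} = \sqrt{\left(\left(- \frac{1}{2}\right) 5 + \frac{6}{7 \cdot 25}\right) + E} = \sqrt{\left(- \frac{5}{2} + \frac{6}{7} \cdot \frac{1}{25}\right) + E} = \sqrt{\left(- \frac{5}{2} + \frac{6}{175}\right) + E} = \sqrt{- \frac{863}{350} + E}$)
$- r{\left(-55 \right)} = - \frac{\sqrt{-12082 + 4900 \left(-55\right)}}{70} = - \frac{\sqrt{-12082 - 269500}}{70} = - \frac{\sqrt{-281582}}{70} = - \frac{i \sqrt{281582}}{70}$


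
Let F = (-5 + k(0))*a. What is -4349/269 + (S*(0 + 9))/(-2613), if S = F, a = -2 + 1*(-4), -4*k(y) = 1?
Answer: -7626799/468598 ≈ -16.276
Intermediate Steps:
k(y) = -1/4 (k(y) = -1/4*1 = -1/4)
a = -6 (a = -2 - 4 = -6)
F = 63/2 (F = (-5 - 1/4)*(-6) = -21/4*(-6) = 63/2 ≈ 31.500)
S = 63/2 ≈ 31.500
-4349/269 + (S*(0 + 9))/(-2613) = -4349/269 + (63*(0 + 9)/2)/(-2613) = -4349*1/269 + ((63/2)*9)*(-1/2613) = -4349/269 + (567/2)*(-1/2613) = -4349/269 - 189/1742 = -7626799/468598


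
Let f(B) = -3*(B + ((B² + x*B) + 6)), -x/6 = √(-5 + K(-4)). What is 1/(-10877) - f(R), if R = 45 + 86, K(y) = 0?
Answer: 564451037/10877 - 2358*I*√5 ≈ 51894.0 - 5272.6*I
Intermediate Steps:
R = 131
x = -6*I*√5 (x = -6*√(-5 + 0) = -6*I*√5 ≈ -13.416*I)
f(B) = -18 - 3*B - 3*B² + 18*I*B*√5 (f(B) = -3*(B + ((B² + (-6*I*√5)*B) + 6)) = -3*(B + ((B² - 6*I*B*√5) + 6)) = -3*(B + (6 + B² - 6*I*B*√5)) = -3*(6 + B + B² - 6*I*B*√5) = -18 - 3*B - 3*B² + 18*I*B*√5)
1/(-10877) - f(R) = 1/(-10877) - (-18 - 3*131 - 3*131² + 18*I*131*√5) = -1/10877 - (-18 - 393 - 3*17161 + 2358*I*√5) = -1/10877 - (-18 - 393 - 51483 + 2358*I*√5) = -1/10877 - (-51894 + 2358*I*√5) = -1/10877 + (51894 - 2358*I*√5) = 564451037/10877 - 2358*I*√5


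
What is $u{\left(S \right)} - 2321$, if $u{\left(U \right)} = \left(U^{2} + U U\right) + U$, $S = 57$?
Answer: $4234$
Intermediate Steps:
$u{\left(U \right)} = U + 2 U^{2}$ ($u{\left(U \right)} = \left(U^{2} + U^{2}\right) + U = 2 U^{2} + U = U + 2 U^{2}$)
$u{\left(S \right)} - 2321 = 57 \left(1 + 2 \cdot 57\right) - 2321 = 57 \left(1 + 114\right) - 2321 = 57 \cdot 115 - 2321 = 6555 - 2321 = 4234$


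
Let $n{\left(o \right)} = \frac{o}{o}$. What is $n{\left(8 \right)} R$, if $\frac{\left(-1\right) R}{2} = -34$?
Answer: $68$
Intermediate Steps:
$R = 68$ ($R = \left(-2\right) \left(-34\right) = 68$)
$n{\left(o \right)} = 1$
$n{\left(8 \right)} R = 1 \cdot 68 = 68$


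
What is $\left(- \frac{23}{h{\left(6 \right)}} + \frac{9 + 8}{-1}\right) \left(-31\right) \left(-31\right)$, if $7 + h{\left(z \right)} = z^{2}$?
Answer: $- \frac{495876}{29} \approx -17099.0$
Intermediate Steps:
$h{\left(z \right)} = -7 + z^{2}$
$\left(- \frac{23}{h{\left(6 \right)}} + \frac{9 + 8}{-1}\right) \left(-31\right) \left(-31\right) = \left(- \frac{23}{-7 + 6^{2}} + \frac{9 + 8}{-1}\right) \left(-31\right) \left(-31\right) = \left(- \frac{23}{-7 + 36} + 17 \left(-1\right)\right) \left(-31\right) \left(-31\right) = \left(- \frac{23}{29} - 17\right) \left(-31\right) \left(-31\right) = \left(- \frac{516}{29}\right) \left(-31\right) \left(-31\right) = \frac{15996}{29} \left(-31\right) = - \frac{495876}{29}$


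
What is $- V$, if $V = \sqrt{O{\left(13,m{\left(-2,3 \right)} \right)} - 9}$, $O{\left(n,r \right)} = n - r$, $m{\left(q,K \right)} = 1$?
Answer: $- \sqrt{3} \approx -1.732$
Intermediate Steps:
$V = \sqrt{3}$ ($V = \sqrt{\left(13 - 1\right) - 9} = \sqrt{12 - 9} = \sqrt{3} \approx 1.732$)
$- V = - \sqrt{3}$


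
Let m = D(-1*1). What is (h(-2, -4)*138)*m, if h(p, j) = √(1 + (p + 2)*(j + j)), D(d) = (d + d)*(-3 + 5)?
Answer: -552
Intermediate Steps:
D(d) = 4*d (D(d) = (2*d)*2 = 4*d)
h(p, j) = √(1 + 2*j*(2 + p)) (h(p, j) = √(1 + (2 + p)*(2*j)) = √(1 + 2*j*(2 + p)))
m = -4 (m = 4*(-1*1) = 4*(-1) = -4)
(h(-2, -4)*138)*m = (√(1 + 4*(-4) + 2*(-4)*(-2))*138)*(-4) = (√(1 - 16 + 16)*138)*(-4) = (√1*138)*(-4) = (1*138)*(-4) = 138*(-4) = -552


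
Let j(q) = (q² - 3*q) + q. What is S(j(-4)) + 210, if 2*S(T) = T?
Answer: 222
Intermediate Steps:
j(q) = q² - 2*q
S(T) = T/2
S(j(-4)) + 210 = (-4*(-2 - 4))/2 + 210 = (-4*(-6))/2 + 210 = (½)*24 + 210 = 12 + 210 = 222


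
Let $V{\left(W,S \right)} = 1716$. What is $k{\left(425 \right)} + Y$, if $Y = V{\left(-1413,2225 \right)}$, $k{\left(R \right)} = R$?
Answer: $2141$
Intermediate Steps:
$Y = 1716$
$k{\left(425 \right)} + Y = 425 + 1716 = 2141$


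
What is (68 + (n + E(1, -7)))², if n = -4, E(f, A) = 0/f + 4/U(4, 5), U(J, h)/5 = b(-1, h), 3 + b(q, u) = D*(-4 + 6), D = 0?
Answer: 913936/225 ≈ 4061.9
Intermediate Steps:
b(q, u) = -3 (b(q, u) = -3 + 0*(-4 + 6) = -3 + 0*2 = -3 + 0 = -3)
U(J, h) = -15 (U(J, h) = 5*(-3) = -15)
E(f, A) = -4/15 (E(f, A) = 0/f + 4/(-15) = 0 + 4*(-1/15) = 0 - 4/15 = -4/15)
(68 + (n + E(1, -7)))² = (68 + (-4 - 4/15))² = (68 - 64/15)² = (956/15)² = 913936/225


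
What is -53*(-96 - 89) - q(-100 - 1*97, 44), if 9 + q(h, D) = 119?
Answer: 9695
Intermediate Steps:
q(h, D) = 110 (q(h, D) = -9 + 119 = 110)
-53*(-96 - 89) - q(-100 - 1*97, 44) = -53*(-96 - 89) - 1*110 = -53*(-185) - 110 = 9805 - 110 = 9695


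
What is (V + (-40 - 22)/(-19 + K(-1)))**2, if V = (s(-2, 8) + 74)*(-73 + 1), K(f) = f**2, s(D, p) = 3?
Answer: 2486518225/81 ≈ 3.0698e+7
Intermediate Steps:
V = -5544 (V = (3 + 74)*(-73 + 1) = 77*(-72) = -5544)
(V + (-40 - 22)/(-19 + K(-1)))**2 = (-5544 + (-40 - 22)/(-19 + (-1)**2))**2 = (-5544 - 62/(-19 + 1))**2 = (-5544 - 62/(-18))**2 = (-5544 - 62*(-1/18))**2 = (-5544 + 31/9)**2 = (-49865/9)**2 = 2486518225/81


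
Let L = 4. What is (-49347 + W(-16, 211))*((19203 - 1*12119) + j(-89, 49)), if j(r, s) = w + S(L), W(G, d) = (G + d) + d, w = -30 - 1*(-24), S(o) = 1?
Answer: -346453339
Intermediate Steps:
w = -6 (w = -30 + 24 = -6)
W(G, d) = G + 2*d
j(r, s) = -5 (j(r, s) = -6 + 1 = -5)
(-49347 + W(-16, 211))*((19203 - 1*12119) + j(-89, 49)) = (-49347 + (-16 + 2*211))*((19203 - 1*12119) - 5) = (-49347 + (-16 + 422))*((19203 - 12119) - 5) = (-49347 + 406)*(7084 - 5) = -48941*7079 = -346453339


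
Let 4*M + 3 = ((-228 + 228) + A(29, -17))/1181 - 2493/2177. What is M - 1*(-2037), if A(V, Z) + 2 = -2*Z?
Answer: 5234555449/2571037 ≈ 2036.0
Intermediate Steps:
A(V, Z) = -2 - 2*Z
M = -2646920/2571037 (M = -3/4 + (((-228 + 228) + (-2 - 2*(-17)))/1181 - 2493/2177)/4 = -3/4 + ((0 + (-2 + 34))*(1/1181) - 2493*1/2177)/4 = -3/4 + ((0 + 32)*(1/1181) - 2493/2177)/4 = -3/4 + (32*(1/1181) - 2493/2177)/4 = -3/4 + (32/1181 - 2493/2177)/4 = -3/4 + (1/4)*(-2874569/2571037) = -3/4 - 2874569/10284148 = -2646920/2571037 ≈ -1.0295)
M - 1*(-2037) = -2646920/2571037 - 1*(-2037) = -2646920/2571037 + 2037 = 5234555449/2571037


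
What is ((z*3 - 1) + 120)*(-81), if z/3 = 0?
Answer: -9639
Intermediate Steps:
z = 0 (z = 3*0 = 0)
((z*3 - 1) + 120)*(-81) = ((0*3 - 1) + 120)*(-81) = ((0 - 1) + 120)*(-81) = (-1 + 120)*(-81) = 119*(-81) = -9639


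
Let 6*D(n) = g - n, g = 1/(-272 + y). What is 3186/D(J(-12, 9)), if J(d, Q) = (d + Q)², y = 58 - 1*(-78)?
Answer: -2599776/1225 ≈ -2122.3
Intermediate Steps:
y = 136 (y = 58 + 78 = 136)
g = -1/136 (g = 1/(-272 + 136) = 1/(-136) = -1/136 ≈ -0.0073529)
J(d, Q) = (Q + d)²
D(n) = -1/816 - n/6 (D(n) = (-1/136 - n)/6 = -1/816 - n/6)
3186/D(J(-12, 9)) = 3186/(-1/816 - (9 - 12)²/6) = 3186/(-1/816 - ⅙*(-3)²) = 3186/(-1/816 - ⅙*9) = 3186/(-1/816 - 3/2) = 3186/(-1225/816) = 3186*(-816/1225) = -2599776/1225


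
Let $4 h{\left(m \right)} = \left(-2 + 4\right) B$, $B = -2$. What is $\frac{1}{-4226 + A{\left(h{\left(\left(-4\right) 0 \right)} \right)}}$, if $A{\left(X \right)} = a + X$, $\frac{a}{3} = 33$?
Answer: $- \frac{1}{4128} \approx -0.00024225$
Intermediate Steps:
$a = 99$ ($a = 3 \cdot 33 = 99$)
$h{\left(m \right)} = -1$ ($h{\left(m \right)} = \frac{\left(-2 + 4\right) \left(-2\right)}{4} = \frac{2 \left(-2\right)}{4} = \frac{1}{4} \left(-4\right) = -1$)
$A{\left(X \right)} = 99 + X$
$\frac{1}{-4226 + A{\left(h{\left(\left(-4\right) 0 \right)} \right)}} = \frac{1}{-4226 + \left(99 - 1\right)} = \frac{1}{-4226 + 98} = \frac{1}{-4128} = - \frac{1}{4128}$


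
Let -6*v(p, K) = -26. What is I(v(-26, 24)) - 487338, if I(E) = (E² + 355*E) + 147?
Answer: -4370705/9 ≈ -4.8563e+5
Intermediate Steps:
v(p, K) = 13/3 (v(p, K) = -⅙*(-26) = 13/3)
I(E) = 147 + E² + 355*E
I(v(-26, 24)) - 487338 = (147 + (13/3)² + 355*(13/3)) - 487338 = (147 + 169/9 + 4615/3) - 487338 = 15337/9 - 487338 = -4370705/9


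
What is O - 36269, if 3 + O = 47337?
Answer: 11065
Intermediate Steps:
O = 47334 (O = -3 + 47337 = 47334)
O - 36269 = 47334 - 36269 = 11065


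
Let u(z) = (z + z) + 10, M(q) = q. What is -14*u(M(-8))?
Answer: 84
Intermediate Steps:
u(z) = 10 + 2*z (u(z) = 2*z + 10 = 10 + 2*z)
-14*u(M(-8)) = -14*(10 + 2*(-8)) = -14*(10 - 16) = -14*(-6) = 84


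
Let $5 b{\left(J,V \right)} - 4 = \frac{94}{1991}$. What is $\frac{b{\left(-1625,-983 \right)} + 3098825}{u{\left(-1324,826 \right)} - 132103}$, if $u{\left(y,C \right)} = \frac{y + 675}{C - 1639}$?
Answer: $- \frac{25080083288529}{1069157940950} \approx -23.458$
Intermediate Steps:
$b{\left(J,V \right)} = \frac{8058}{9955}$ ($b{\left(J,V \right)} = \frac{4}{5} + \frac{94 \cdot \frac{1}{1991}}{5} = \frac{4}{5} + \frac{1}{5} \cdot \frac{94}{1991} = \frac{4}{5} + \frac{94}{9955} = \frac{8058}{9955}$)
$u{\left(y,C \right)} = \frac{675 + y}{-1639 + C}$
$\frac{b{\left(-1625,-983 \right)} + 3098825}{u{\left(-1324,826 \right)} - 132103} = \frac{\frac{8058}{9955} + 3098825}{\frac{675 - 1324}{-1639 + 826} - 132103} = \frac{30848810933}{9955 \left(\frac{1}{-813} \left(-649\right) - 132103\right)} = \frac{30848810933}{9955 \left(\left(- \frac{1}{813}\right) \left(-649\right) - 132103\right)} = \frac{30848810933}{9955 \left(\frac{649}{813} - 132103\right)} = \frac{30848810933}{9955 \left(- \frac{107399090}{813}\right)} = \frac{30848810933}{9955} \left(- \frac{813}{107399090}\right) = - \frac{25080083288529}{1069157940950}$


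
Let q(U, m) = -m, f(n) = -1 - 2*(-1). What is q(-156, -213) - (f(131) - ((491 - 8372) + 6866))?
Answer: -803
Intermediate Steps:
f(n) = 1 (f(n) = -1 + 2 = 1)
q(-156, -213) - (f(131) - ((491 - 8372) + 6866)) = -1*(-213) - (1 - ((491 - 8372) + 6866)) = 213 - (1 - (-7881 + 6866)) = 213 - (1 - 1*(-1015)) = 213 - (1 + 1015) = 213 - 1*1016 = 213 - 1016 = -803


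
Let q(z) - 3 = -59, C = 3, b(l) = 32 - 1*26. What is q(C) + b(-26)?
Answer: -50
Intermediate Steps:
b(l) = 6 (b(l) = 32 - 26 = 6)
q(z) = -56 (q(z) = 3 - 59 = -56)
q(C) + b(-26) = -56 + 6 = -50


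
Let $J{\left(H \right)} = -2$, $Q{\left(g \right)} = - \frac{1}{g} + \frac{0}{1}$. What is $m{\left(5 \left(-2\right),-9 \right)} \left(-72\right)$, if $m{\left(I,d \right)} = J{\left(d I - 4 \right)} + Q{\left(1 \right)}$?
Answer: $216$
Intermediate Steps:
$Q{\left(g \right)} = - \frac{1}{g}$ ($Q{\left(g \right)} = - \frac{1}{g} + 0 \cdot 1 = - \frac{1}{g} + 0 = - \frac{1}{g}$)
$m{\left(I,d \right)} = -3$ ($m{\left(I,d \right)} = -2 - 1^{-1} = -2 - 1 = -3$)
$m{\left(5 \left(-2\right),-9 \right)} \left(-72\right) = \left(-3\right) \left(-72\right) = 216$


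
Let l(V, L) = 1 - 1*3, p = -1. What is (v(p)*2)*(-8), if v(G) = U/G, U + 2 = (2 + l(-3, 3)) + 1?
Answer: -16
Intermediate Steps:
l(V, L) = -2 (l(V, L) = 1 - 3 = -2)
U = -1 (U = -2 + ((2 - 2) + 1) = -2 + (0 + 1) = -2 + 1 = -1)
v(G) = -1/G
(v(p)*2)*(-8) = (-1/(-1)*2)*(-8) = (-1*(-1)*2)*(-8) = (1*2)*(-8) = 2*(-8) = -16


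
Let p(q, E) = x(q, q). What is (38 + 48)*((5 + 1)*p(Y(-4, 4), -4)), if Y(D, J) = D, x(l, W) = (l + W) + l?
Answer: -6192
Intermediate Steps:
x(l, W) = W + 2*l (x(l, W) = (W + l) + l = W + 2*l)
p(q, E) = 3*q (p(q, E) = q + 2*q = 3*q)
(38 + 48)*((5 + 1)*p(Y(-4, 4), -4)) = (38 + 48)*((5 + 1)*(3*(-4))) = 86*(6*(-12)) = 86*(-72) = -6192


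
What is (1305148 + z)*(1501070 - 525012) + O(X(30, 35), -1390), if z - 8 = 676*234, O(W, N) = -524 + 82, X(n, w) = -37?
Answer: 1428304713278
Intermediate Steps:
O(W, N) = -442
z = 158192 (z = 8 + 676*234 = 8 + 158184 = 158192)
(1305148 + z)*(1501070 - 525012) + O(X(30, 35), -1390) = (1305148 + 158192)*(1501070 - 525012) - 442 = 1463340*976058 - 442 = 1428304713720 - 442 = 1428304713278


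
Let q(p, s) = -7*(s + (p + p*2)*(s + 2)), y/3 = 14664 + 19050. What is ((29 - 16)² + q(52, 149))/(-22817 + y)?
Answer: -165766/78325 ≈ -2.1164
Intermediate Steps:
y = 101142 (y = 3*(14664 + 19050) = 3*33714 = 101142)
q(p, s) = -7*s - 21*p*(2 + s) (q(p, s) = -7*(s + (p + 2*p)*(2 + s)) = -7*(s + (3*p)*(2 + s)) = -7*(s + 3*p*(2 + s)) = -7*s - 21*p*(2 + s))
((29 - 16)² + q(52, 149))/(-22817 + y) = ((29 - 16)² + (-42*52 - 7*149 - 21*52*149))/(-22817 + 101142) = (13² + (-2184 - 1043 - 162708))/78325 = (169 - 165935)*(1/78325) = -165766*1/78325 = -165766/78325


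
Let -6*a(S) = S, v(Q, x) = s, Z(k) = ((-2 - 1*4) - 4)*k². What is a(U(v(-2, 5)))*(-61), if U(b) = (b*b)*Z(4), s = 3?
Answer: -14640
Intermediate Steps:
Z(k) = -10*k² (Z(k) = ((-2 - 4) - 4)*k² = (-6 - 4)*k² = -10*k²)
v(Q, x) = 3
U(b) = -160*b² (U(b) = (b*b)*(-10*4²) = b²*(-10*16) = b²*(-160) = -160*b²)
a(S) = -S/6
a(U(v(-2, 5)))*(-61) = -(-80)*3²/3*(-61) = -(-80)*9/3*(-61) = -⅙*(-1440)*(-61) = 240*(-61) = -14640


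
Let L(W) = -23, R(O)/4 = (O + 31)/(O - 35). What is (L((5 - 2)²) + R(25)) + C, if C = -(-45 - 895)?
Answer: 4473/5 ≈ 894.60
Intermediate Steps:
R(O) = 4*(31 + O)/(-35 + O) (R(O) = 4*((O + 31)/(O - 35)) = 4*((31 + O)/(-35 + O)) = 4*(31 + O)/(-35 + O))
C = 940 (C = -1*(-940) = 940)
(L((5 - 2)²) + R(25)) + C = (-23 + 4*(31 + 25)/(-35 + 25)) + 940 = (-23 + 4*56/(-10)) + 940 = (-23 + 4*(-⅒)*56) + 940 = (-23 - 112/5) + 940 = -227/5 + 940 = 4473/5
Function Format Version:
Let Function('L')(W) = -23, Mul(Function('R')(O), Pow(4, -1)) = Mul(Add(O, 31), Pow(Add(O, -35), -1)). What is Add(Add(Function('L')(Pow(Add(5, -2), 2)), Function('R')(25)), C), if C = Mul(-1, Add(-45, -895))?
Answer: Rational(4473, 5) ≈ 894.60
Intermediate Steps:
Function('R')(O) = Mul(4, Pow(Add(-35, O), -1), Add(31, O)) (Function('R')(O) = Mul(4, Mul(Add(O, 31), Pow(Add(O, -35), -1))) = Mul(4, Mul(Add(31, O), Pow(Add(-35, O), -1))) = Mul(4, Mul(Pow(Add(-35, O), -1), Add(31, O))) = Mul(4, Pow(Add(-35, O), -1), Add(31, O)))
C = 940 (C = Mul(-1, -940) = 940)
Add(Add(Function('L')(Pow(Add(5, -2), 2)), Function('R')(25)), C) = Add(Add(-23, Mul(4, Pow(Add(-35, 25), -1), Add(31, 25))), 940) = Add(Add(-23, Mul(4, Pow(-10, -1), 56)), 940) = Add(Add(-23, Mul(4, Rational(-1, 10), 56)), 940) = Add(Add(-23, Rational(-112, 5)), 940) = Add(Rational(-227, 5), 940) = Rational(4473, 5)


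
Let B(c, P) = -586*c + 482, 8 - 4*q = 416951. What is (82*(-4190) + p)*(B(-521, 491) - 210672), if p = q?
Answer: -42594442877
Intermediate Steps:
q = -416943/4 (q = 2 - 1/4*416951 = 2 - 416951/4 = -416943/4 ≈ -1.0424e+5)
B(c, P) = 482 - 586*c
p = -416943/4 ≈ -1.0424e+5
(82*(-4190) + p)*(B(-521, 491) - 210672) = (82*(-4190) - 416943/4)*((482 - 586*(-521)) - 210672) = (-343580 - 416943/4)*((482 + 305306) - 210672) = -1791263*(305788 - 210672)/4 = -1791263/4*95116 = -42594442877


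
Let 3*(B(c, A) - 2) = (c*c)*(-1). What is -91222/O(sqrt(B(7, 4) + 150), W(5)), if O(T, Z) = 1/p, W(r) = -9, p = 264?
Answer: -24082608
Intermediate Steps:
B(c, A) = 2 - c**2/3 (B(c, A) = 2 + ((c*c)*(-1))/3 = 2 + (c**2*(-1))/3 = 2 + (-c**2)/3 = 2 - c**2/3)
O(T, Z) = 1/264
-91222/O(sqrt(B(7, 4) + 150), W(5)) = -91222/1/264 = -91222*264 = -24082608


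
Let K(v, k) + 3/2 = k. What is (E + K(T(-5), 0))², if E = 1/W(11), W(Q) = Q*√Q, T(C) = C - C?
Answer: 11983/5324 - 3*√11/121 ≈ 2.1685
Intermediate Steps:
T(C) = 0
K(v, k) = -3/2 + k
W(Q) = Q^(3/2)
E = √11/121 (E = 1/(11^(3/2)) = 1/(11*√11) = √11/121 ≈ 0.027410)
(E + K(T(-5), 0))² = (√11/121 + (-3/2 + 0))² = (√11/121 - 3/2)² = (-3/2 + √11/121)²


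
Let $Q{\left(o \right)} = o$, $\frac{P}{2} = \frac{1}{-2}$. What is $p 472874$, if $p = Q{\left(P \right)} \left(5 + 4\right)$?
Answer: $-4255866$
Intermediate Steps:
$P = -1$ ($P = \frac{2}{-2} = 2 \left(- \frac{1}{2}\right) = -1$)
$p = -9$ ($p = - (5 + 4) = \left(-1\right) 9 = -9$)
$p 472874 = \left(-9\right) 472874 = -4255866$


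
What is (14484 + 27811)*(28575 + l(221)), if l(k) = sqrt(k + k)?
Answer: 1208579625 + 42295*sqrt(442) ≈ 1.2095e+9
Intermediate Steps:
l(k) = sqrt(2)*sqrt(k) (l(k) = sqrt(2*k) = sqrt(2)*sqrt(k))
(14484 + 27811)*(28575 + l(221)) = (14484 + 27811)*(28575 + sqrt(2)*sqrt(221)) = 42295*(28575 + sqrt(442)) = 1208579625 + 42295*sqrt(442)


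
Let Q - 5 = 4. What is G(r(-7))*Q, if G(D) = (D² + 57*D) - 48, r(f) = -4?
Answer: -2340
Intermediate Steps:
Q = 9 (Q = 5 + 4 = 9)
G(D) = -48 + D² + 57*D
G(r(-7))*Q = (-48 + (-4)² + 57*(-4))*9 = (-48 + 16 - 228)*9 = -260*9 = -2340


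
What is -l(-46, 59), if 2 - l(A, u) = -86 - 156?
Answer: -244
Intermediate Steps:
l(A, u) = 244 (l(A, u) = 2 - (-86 - 156) = 2 - 1*(-242) = 2 + 242 = 244)
-l(-46, 59) = -1*244 = -244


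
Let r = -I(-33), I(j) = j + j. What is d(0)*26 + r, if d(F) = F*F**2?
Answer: 66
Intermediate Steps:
d(F) = F**3
I(j) = 2*j
r = 66 (r = -2*(-33) = -1*(-66) = 66)
d(0)*26 + r = 0**3*26 + 66 = 0*26 + 66 = 0 + 66 = 66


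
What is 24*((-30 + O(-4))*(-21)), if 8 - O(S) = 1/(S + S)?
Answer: 11025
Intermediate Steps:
O(S) = 8 - 1/(2*S) (O(S) = 8 - 1/(S + S) = 8 - 1/(2*S))
24*((-30 + O(-4))*(-21)) = 24*((-30 + (8 - 1/2/(-4)))*(-21)) = 24*((-30 + (8 - 1/2*(-1/4)))*(-21)) = 24*((-30 + (8 + 1/8))*(-21)) = 24*((-30 + 65/8)*(-21)) = 24*(-175/8*(-21)) = 24*(3675/8) = 11025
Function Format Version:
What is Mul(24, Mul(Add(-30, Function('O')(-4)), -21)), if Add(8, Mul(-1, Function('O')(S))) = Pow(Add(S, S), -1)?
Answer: 11025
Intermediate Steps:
Function('O')(S) = Add(8, Mul(Rational(-1, 2), Pow(S, -1))) (Function('O')(S) = Add(8, Mul(-1, Pow(Add(S, S), -1))) = Add(8, Mul(-1, Pow(Mul(2, S), -1))) = Add(8, Mul(-1, Mul(Rational(1, 2), Pow(S, -1)))) = Add(8, Mul(Rational(-1, 2), Pow(S, -1))))
Mul(24, Mul(Add(-30, Function('O')(-4)), -21)) = Mul(24, Mul(Add(-30, Add(8, Mul(Rational(-1, 2), Pow(-4, -1)))), -21)) = Mul(24, Mul(Add(-30, Add(8, Mul(Rational(-1, 2), Rational(-1, 4)))), -21)) = Mul(24, Mul(Add(-30, Add(8, Rational(1, 8))), -21)) = Mul(24, Mul(Add(-30, Rational(65, 8)), -21)) = Mul(24, Mul(Rational(-175, 8), -21)) = Mul(24, Rational(3675, 8)) = 11025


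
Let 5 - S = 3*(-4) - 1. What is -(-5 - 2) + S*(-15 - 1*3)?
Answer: -317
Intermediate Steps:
S = 18 (S = 5 - (3*(-4) - 1) = 5 - (-12 - 1) = 5 - 1*(-13) = 5 + 13 = 18)
-(-5 - 2) + S*(-15 - 1*3) = -(-5 - 2) + 18*(-15 - 1*3) = -1*(-7) + 18*(-15 - 3) = 7 + 18*(-18) = 7 - 324 = -317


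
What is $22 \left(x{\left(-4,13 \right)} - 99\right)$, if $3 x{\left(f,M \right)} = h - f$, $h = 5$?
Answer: $-2112$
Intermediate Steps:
$x{\left(f,M \right)} = \frac{5}{3} - \frac{f}{3}$ ($x{\left(f,M \right)} = \frac{5 - f}{3} = \frac{5}{3} - \frac{f}{3}$)
$22 \left(x{\left(-4,13 \right)} - 99\right) = 22 \left(\left(\frac{5}{3} - - \frac{4}{3}\right) - 99\right) = 22 \left(\left(\frac{5}{3} + \frac{4}{3}\right) - 99\right) = 22 \left(3 - 99\right) = 22 \left(-96\right) = -2112$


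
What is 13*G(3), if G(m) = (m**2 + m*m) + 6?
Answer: 312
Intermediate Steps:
G(m) = 6 + 2*m**2 (G(m) = (m**2 + m**2) + 6 = 2*m**2 + 6 = 6 + 2*m**2)
13*G(3) = 13*(6 + 2*3**2) = 13*(6 + 2*9) = 13*(6 + 18) = 13*24 = 312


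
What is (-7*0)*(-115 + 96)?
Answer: 0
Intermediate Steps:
(-7*0)*(-115 + 96) = 0*(-19) = 0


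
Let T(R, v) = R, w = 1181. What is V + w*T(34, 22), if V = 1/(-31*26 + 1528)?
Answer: 28991189/722 ≈ 40154.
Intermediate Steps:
V = 1/722 (V = 1/(-806 + 1528) = 1/722 ≈ 0.0013850)
V + w*T(34, 22) = 1/722 + 1181*34 = 1/722 + 40154 = 28991189/722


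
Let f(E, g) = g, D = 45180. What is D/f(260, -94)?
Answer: -22590/47 ≈ -480.64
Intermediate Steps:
D/f(260, -94) = 45180/(-94) = 45180*(-1/94) = -22590/47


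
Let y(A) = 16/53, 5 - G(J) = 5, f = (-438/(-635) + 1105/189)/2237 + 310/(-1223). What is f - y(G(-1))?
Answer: -9613663314607/17402187361545 ≈ -0.55244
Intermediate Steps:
f = -82267411139/328343157765 (f = (-438*(-1/635) + 1105*(1/189))*(1/2237) + 310*(-1/1223) = (438/635 + 1105/189)*(1/2237) - 310/1223 = (784457/120015)*(1/2237) - 310/1223 = 784457/268473555 - 310/1223 = -82267411139/328343157765 ≈ -0.25055)
G(J) = 0 (G(J) = 5 - 1*5 = 5 - 5 = 0)
y(A) = 16/53 (y(A) = 16*(1/53) = 16/53)
f - y(G(-1)) = -82267411139/328343157765 - 1*16/53 = -82267411139/328343157765 - 16/53 = -9613663314607/17402187361545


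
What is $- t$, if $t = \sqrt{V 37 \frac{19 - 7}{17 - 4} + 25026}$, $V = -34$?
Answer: $- \frac{\sqrt{4033146}}{13} \approx -154.48$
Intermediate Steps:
$t = \frac{\sqrt{4033146}}{13}$ ($t = \sqrt{\left(-34\right) 37 \frac{19 - 7}{17 - 4} + 25026} = \sqrt{- 1258 \cdot \frac{12}{13} + 25026} = \sqrt{- 1258 \cdot 12 \cdot \frac{1}{13} + 25026} = \sqrt{\left(-1258\right) \frac{12}{13} + 25026} = \sqrt{- \frac{15096}{13} + 25026} = \sqrt{\frac{310242}{13}} = \frac{\sqrt{4033146}}{13} \approx 154.48$)
$- t = - \frac{\sqrt{4033146}}{13}$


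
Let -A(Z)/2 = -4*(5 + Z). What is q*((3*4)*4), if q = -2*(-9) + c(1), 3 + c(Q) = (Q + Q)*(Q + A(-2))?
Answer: 3120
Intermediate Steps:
A(Z) = 40 + 8*Z (A(Z) = -(-8)*(5 + Z) = -2*(-20 - 4*Z) = 40 + 8*Z)
c(Q) = -3 + 2*Q*(24 + Q) (c(Q) = -3 + (Q + Q)*(Q + (40 + 8*(-2))) = -3 + (2*Q)*(Q + (40 - 16)) = -3 + (2*Q)*(Q + 24) = -3 + (2*Q)*(24 + Q) = -3 + 2*Q*(24 + Q))
q = 65 (q = -2*(-9) + (-3 + 2*1² + 48*1) = 18 + (-3 + 2*1 + 48) = 18 + (-3 + 2 + 48) = 18 + 47 = 65)
q*((3*4)*4) = 65*((3*4)*4) = 65*(12*4) = 65*48 = 3120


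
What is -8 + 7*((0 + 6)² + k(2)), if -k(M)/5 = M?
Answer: 174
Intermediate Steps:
k(M) = -5*M
-8 + 7*((0 + 6)² + k(2)) = -8 + 7*((0 + 6)² - 5*2) = -8 + 7*(6² - 10) = -8 + 7*(36 - 10) = -8 + 7*26 = -8 + 182 = 174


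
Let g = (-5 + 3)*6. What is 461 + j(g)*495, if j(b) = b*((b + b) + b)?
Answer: 214301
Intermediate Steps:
g = -12 (g = -2*6 = -12)
j(b) = 3*b² (j(b) = b*(2*b + b) = b*(3*b) = 3*b²)
461 + j(g)*495 = 461 + (3*(-12)²)*495 = 461 + (3*144)*495 = 461 + 432*495 = 461 + 213840 = 214301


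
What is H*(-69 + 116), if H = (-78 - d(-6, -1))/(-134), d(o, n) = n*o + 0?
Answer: 1974/67 ≈ 29.463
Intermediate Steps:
d(o, n) = n*o
H = 42/67 (H = (-78 - (-1)*(-6))/(-134) = (-78 - 1*6)*(-1/134) = (-78 - 6)*(-1/134) = -84*(-1/134) = 42/67 ≈ 0.62687)
H*(-69 + 116) = 42*(-69 + 116)/67 = (42/67)*47 = 1974/67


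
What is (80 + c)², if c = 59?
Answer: 19321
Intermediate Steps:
(80 + c)² = (80 + 59)² = 139² = 19321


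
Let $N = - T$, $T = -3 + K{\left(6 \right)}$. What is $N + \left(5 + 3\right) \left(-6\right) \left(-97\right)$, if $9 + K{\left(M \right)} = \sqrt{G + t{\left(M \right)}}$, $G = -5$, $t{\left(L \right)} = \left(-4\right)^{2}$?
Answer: $4668 - \sqrt{11} \approx 4664.7$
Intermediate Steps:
$t{\left(L \right)} = 16$
$K{\left(M \right)} = -9 + \sqrt{11}$ ($K{\left(M \right)} = -9 + \sqrt{-5 + 16} = -9 + \sqrt{11}$)
$T = -12 + \sqrt{11}$ ($T = -3 - \left(9 - \sqrt{11}\right) = -12 + \sqrt{11} \approx -8.6834$)
$N = 12 - \sqrt{11}$ ($N = - (-12 + \sqrt{11}) = 12 - \sqrt{11} \approx 8.6834$)
$N + \left(5 + 3\right) \left(-6\right) \left(-97\right) = \left(12 - \sqrt{11}\right) + \left(5 + 3\right) \left(-6\right) \left(-97\right) = \left(12 - \sqrt{11}\right) + 8 \left(-6\right) \left(-97\right) = \left(12 - \sqrt{11}\right) - -4656 = \left(12 - \sqrt{11}\right) + 4656 = 4668 - \sqrt{11}$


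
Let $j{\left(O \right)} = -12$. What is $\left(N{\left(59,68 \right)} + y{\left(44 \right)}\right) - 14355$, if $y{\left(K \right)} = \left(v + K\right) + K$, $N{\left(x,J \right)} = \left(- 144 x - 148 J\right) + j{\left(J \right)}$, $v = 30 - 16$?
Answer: $-32825$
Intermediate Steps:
$v = 14$
$N{\left(x,J \right)} = -12 - 148 J - 144 x$ ($N{\left(x,J \right)} = \left(- 144 x - 148 J\right) - 12 = \left(- 148 J - 144 x\right) - 12 = -12 - 148 J - 144 x$)
$y{\left(K \right)} = 14 + 2 K$ ($y{\left(K \right)} = \left(14 + K\right) + K = 14 + 2 K$)
$\left(N{\left(59,68 \right)} + y{\left(44 \right)}\right) - 14355 = \left(\left(-12 - 10064 - 8496\right) + \left(14 + 2 \cdot 44\right)\right) - 14355 = \left(\left(-12 - 10064 - 8496\right) + \left(14 + 88\right)\right) - 14355 = \left(-18572 + 102\right) - 14355 = -18470 - 14355 = -32825$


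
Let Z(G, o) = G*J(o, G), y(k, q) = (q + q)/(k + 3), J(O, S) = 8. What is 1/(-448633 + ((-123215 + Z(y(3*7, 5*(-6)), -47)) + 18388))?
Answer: -1/553480 ≈ -1.8067e-6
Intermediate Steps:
y(k, q) = 2*q/(3 + k) (y(k, q) = (2*q)/(3 + k) = 2*q/(3 + k))
Z(G, o) = 8*G (Z(G, o) = G*8 = 8*G)
1/(-448633 + ((-123215 + Z(y(3*7, 5*(-6)), -47)) + 18388)) = 1/(-448633 + ((-123215 + 8*(2*(5*(-6))/(3 + 3*7))) + 18388)) = 1/(-448633 + ((-123215 + 8*(2*(-30)/(3 + 21))) + 18388)) = 1/(-448633 + ((-123215 + 8*(2*(-30)/24)) + 18388)) = 1/(-448633 + ((-123215 + 8*(2*(-30)*(1/24))) + 18388)) = 1/(-448633 + ((-123215 + 8*(-5/2)) + 18388)) = 1/(-448633 + ((-123215 - 20) + 18388)) = 1/(-448633 + (-123235 + 18388)) = 1/(-448633 - 104847) = 1/(-553480) = -1/553480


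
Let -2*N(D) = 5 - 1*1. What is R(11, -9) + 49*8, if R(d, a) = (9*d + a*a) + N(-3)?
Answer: 570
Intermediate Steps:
N(D) = -2 (N(D) = -(5 - 1*1)/2 = -(5 - 1)/2 = -1/2*4 = -2)
R(d, a) = -2 + a**2 + 9*d (R(d, a) = (9*d + a*a) - 2 = (9*d + a**2) - 2 = (a**2 + 9*d) - 2 = -2 + a**2 + 9*d)
R(11, -9) + 49*8 = (-2 + (-9)**2 + 9*11) + 49*8 = (-2 + 81 + 99) + 392 = 178 + 392 = 570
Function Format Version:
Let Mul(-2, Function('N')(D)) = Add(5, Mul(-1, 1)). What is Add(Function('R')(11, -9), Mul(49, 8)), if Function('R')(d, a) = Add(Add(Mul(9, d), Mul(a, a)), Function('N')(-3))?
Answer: 570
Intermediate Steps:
Function('N')(D) = -2 (Function('N')(D) = Mul(Rational(-1, 2), Add(5, Mul(-1, 1))) = Mul(Rational(-1, 2), Add(5, -1)) = Mul(Rational(-1, 2), 4) = -2)
Function('R')(d, a) = Add(-2, Pow(a, 2), Mul(9, d)) (Function('R')(d, a) = Add(Add(Mul(9, d), Mul(a, a)), -2) = Add(Add(Mul(9, d), Pow(a, 2)), -2) = Add(Add(Pow(a, 2), Mul(9, d)), -2) = Add(-2, Pow(a, 2), Mul(9, d)))
Add(Function('R')(11, -9), Mul(49, 8)) = Add(Add(-2, Pow(-9, 2), Mul(9, 11)), Mul(49, 8)) = Add(Add(-2, 81, 99), 392) = Add(178, 392) = 570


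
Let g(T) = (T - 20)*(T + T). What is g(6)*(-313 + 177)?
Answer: 22848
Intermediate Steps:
g(T) = 2*T*(-20 + T) (g(T) = (-20 + T)*(2*T) = 2*T*(-20 + T))
g(6)*(-313 + 177) = (2*6*(-20 + 6))*(-313 + 177) = (2*6*(-14))*(-136) = -168*(-136) = 22848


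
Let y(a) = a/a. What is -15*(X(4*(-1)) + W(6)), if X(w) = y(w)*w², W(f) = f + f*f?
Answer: -870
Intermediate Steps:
y(a) = 1
W(f) = f + f²
X(w) = w² (X(w) = 1*w² = w²)
-15*(X(4*(-1)) + W(6)) = -15*((4*(-1))² + 6*(1 + 6)) = -15*((-4)² + 6*7) = -15*(16 + 42) = -15*58 = -870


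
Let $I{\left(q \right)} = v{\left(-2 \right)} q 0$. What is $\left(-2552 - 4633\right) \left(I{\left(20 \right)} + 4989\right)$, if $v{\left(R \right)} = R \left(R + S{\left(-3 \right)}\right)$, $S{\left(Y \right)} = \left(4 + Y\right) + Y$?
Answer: $-35845965$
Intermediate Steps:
$S{\left(Y \right)} = 4 + 2 Y$
$v{\left(R \right)} = R \left(-2 + R\right)$ ($v{\left(R \right)} = R \left(R + \left(4 + 2 \left(-3\right)\right)\right) = R \left(R + \left(4 - 6\right)\right) = R \left(R - 2\right) = R \left(-2 + R\right)$)
$I{\left(q \right)} = 0$ ($I{\left(q \right)} = - 2 \left(-2 - 2\right) q 0 = \left(-2\right) \left(-4\right) q 0 = 8 q 0 = 0$)
$\left(-2552 - 4633\right) \left(I{\left(20 \right)} + 4989\right) = \left(-2552 - 4633\right) \left(0 + 4989\right) = \left(-7185\right) 4989 = -35845965$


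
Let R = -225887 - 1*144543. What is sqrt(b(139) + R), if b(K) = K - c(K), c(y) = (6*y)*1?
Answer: 5*I*sqrt(14845) ≈ 609.2*I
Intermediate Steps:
c(y) = 6*y
R = -370430 (R = -225887 - 144543 = -370430)
b(K) = -5*K (b(K) = K - 6*K = -5*K)
sqrt(b(139) + R) = sqrt(-5*139 - 370430) = sqrt(-695 - 370430) = sqrt(-371125) = 5*I*sqrt(14845)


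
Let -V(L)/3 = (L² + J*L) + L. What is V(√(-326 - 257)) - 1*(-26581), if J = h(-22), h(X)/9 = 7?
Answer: 28330 - 192*I*√583 ≈ 28330.0 - 4635.9*I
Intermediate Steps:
h(X) = 63 (h(X) = 9*7 = 63)
J = 63
V(L) = -192*L - 3*L² (V(L) = -3*((L² + 63*L) + L) = -3*(L² + 64*L) = -192*L - 3*L²)
V(√(-326 - 257)) - 1*(-26581) = -3*√(-326 - 257)*(64 + √(-326 - 257)) - 1*(-26581) = -3*√(-583)*(64 + √(-583)) + 26581 = -3*I*√583*(64 + I*√583) + 26581 = 26581 - 3*I*√583*(64 + I*√583)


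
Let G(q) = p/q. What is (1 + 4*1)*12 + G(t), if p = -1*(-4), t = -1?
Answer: 56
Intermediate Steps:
p = 4
G(q) = 4/q
(1 + 4*1)*12 + G(t) = (1 + 4*1)*12 + 4/(-1) = (1 + 4)*12 + 4*(-1) = 5*12 - 4 = 60 - 4 = 56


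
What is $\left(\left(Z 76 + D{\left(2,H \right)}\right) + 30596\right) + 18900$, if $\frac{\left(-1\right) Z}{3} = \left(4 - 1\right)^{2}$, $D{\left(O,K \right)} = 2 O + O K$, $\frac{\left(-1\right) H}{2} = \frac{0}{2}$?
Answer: $47448$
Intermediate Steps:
$H = 0$ ($H = - 2 \cdot \frac{0}{2} = - 2 \cdot 0 \cdot \frac{1}{2} = \left(-2\right) 0 = 0$)
$D{\left(O,K \right)} = 2 O + K O$
$Z = -27$ ($Z = - 3 \left(4 - 1\right)^{2} = - 3 \cdot 3^{2} = \left(-3\right) 9 = -27$)
$\left(\left(Z 76 + D{\left(2,H \right)}\right) + 30596\right) + 18900 = \left(\left(\left(-27\right) 76 + 2 \left(2 + 0\right)\right) + 30596\right) + 18900 = \left(\left(-2052 + 2 \cdot 2\right) + 30596\right) + 18900 = \left(\left(-2052 + 4\right) + 30596\right) + 18900 = \left(-2048 + 30596\right) + 18900 = 28548 + 18900 = 47448$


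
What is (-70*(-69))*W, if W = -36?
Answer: -173880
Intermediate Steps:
(-70*(-69))*W = -70*(-69)*(-36) = 4830*(-36) = -173880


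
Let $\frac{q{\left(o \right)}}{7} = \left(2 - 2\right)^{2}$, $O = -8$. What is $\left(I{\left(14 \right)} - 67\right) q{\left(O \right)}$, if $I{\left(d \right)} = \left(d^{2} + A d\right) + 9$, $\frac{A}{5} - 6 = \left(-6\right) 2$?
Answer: $0$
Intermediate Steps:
$q{\left(o \right)} = 0$ ($q{\left(o \right)} = 7 \left(2 - 2\right)^{2} = 7 \cdot 0^{2} = 7 \cdot 0 = 0$)
$A = -30$ ($A = 30 + 5 \left(\left(-6\right) 2\right) = 30 + 5 \left(-12\right) = 30 - 60 = -30$)
$I{\left(d \right)} = 9 + d^{2} - 30 d$ ($I{\left(d \right)} = \left(d^{2} - 30 d\right) + 9 = 9 + d^{2} - 30 d$)
$\left(I{\left(14 \right)} - 67\right) q{\left(O \right)} = \left(\left(9 + 14^{2} - 420\right) - 67\right) 0 = \left(\left(9 + 196 - 420\right) - 67\right) 0 = \left(-215 - 67\right) 0 = \left(-282\right) 0 = 0$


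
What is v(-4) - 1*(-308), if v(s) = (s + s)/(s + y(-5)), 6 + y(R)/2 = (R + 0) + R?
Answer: 2774/9 ≈ 308.22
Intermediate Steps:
y(R) = -12 + 4*R (y(R) = -12 + 2*((R + 0) + R) = -12 + 2*(R + R) = -12 + 2*(2*R) = -12 + 4*R)
v(s) = 2*s/(-32 + s) (v(s) = (s + s)/(s + (-12 + 4*(-5))) = (2*s)/(s + (-12 - 20)) = (2*s)/(s - 32) = (2*s)/(-32 + s) = 2*s/(-32 + s))
v(-4) - 1*(-308) = 2*(-4)/(-32 - 4) - 1*(-308) = 2*(-4)/(-36) + 308 = 2*(-4)*(-1/36) + 308 = 2/9 + 308 = 2774/9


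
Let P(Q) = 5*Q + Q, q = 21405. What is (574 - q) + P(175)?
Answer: -19781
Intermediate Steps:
P(Q) = 6*Q
(574 - q) + P(175) = (574 - 1*21405) + 6*175 = (574 - 21405) + 1050 = -20831 + 1050 = -19781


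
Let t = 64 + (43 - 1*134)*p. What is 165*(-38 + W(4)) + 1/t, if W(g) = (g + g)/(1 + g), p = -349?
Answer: -191128937/31823 ≈ -6006.0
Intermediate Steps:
t = 31823 (t = 64 + (43 - 1*134)*(-349) = 64 + (43 - 134)*(-349) = 64 - 91*(-349) = 64 + 31759 = 31823)
W(g) = 2*g/(1 + g) (W(g) = (2*g)/(1 + g) = 2*g/(1 + g))
165*(-38 + W(4)) + 1/t = 165*(-38 + 2*4/(1 + 4)) + 1/31823 = 165*(-38 + 2*4/5) + 1/31823 = 165*(-38 + 2*4*(⅕)) + 1/31823 = 165*(-38 + 8/5) + 1/31823 = 165*(-182/5) + 1/31823 = -6006 + 1/31823 = -191128937/31823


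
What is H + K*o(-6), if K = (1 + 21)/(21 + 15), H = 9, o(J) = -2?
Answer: 70/9 ≈ 7.7778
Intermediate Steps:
K = 11/18 (K = 22/36 = 22*(1/36) = 11/18 ≈ 0.61111)
H + K*o(-6) = 9 + (11/18)*(-2) = 9 - 11/9 = 70/9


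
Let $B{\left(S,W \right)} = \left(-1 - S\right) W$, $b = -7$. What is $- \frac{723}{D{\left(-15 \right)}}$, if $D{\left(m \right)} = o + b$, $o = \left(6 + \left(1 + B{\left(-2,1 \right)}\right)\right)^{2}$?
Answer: $- \frac{241}{19} \approx -12.684$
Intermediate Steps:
$B{\left(S,W \right)} = W \left(-1 - S\right)$
$o = 64$ ($o = \left(6 + \left(1 - 1 \left(1 - 2\right)\right)\right)^{2} = \left(6 + \left(1 - 1 \left(-1\right)\right)\right)^{2} = \left(6 + \left(1 + 1\right)\right)^{2} = \left(6 + 2\right)^{2} = 8^{2} = 64$)
$D{\left(m \right)} = 57$ ($D{\left(m \right)} = 64 - 7 = 57$)
$- \frac{723}{D{\left(-15 \right)}} = - \frac{723}{57} = \left(-723\right) \frac{1}{57} = - \frac{241}{19}$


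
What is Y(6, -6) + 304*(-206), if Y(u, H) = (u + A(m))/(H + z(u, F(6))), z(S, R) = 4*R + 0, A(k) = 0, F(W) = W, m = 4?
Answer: -187871/3 ≈ -62624.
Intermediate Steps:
z(S, R) = 4*R
Y(u, H) = u/(24 + H) (Y(u, H) = (u + 0)/(H + 4*6) = u/(H + 24) = u/(24 + H))
Y(6, -6) + 304*(-206) = 6/(24 - 6) + 304*(-206) = 6/18 - 62624 = 6*(1/18) - 62624 = 1/3 - 62624 = -187871/3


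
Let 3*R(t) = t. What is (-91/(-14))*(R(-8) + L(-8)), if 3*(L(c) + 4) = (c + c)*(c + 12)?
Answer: -182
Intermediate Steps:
R(t) = t/3
L(c) = -4 + 2*c*(12 + c)/3 (L(c) = -4 + ((c + c)*(c + 12))/3 = -4 + ((2*c)*(12 + c))/3 = -4 + (2*c*(12 + c))/3 = -4 + 2*c*(12 + c)/3)
(-91/(-14))*(R(-8) + L(-8)) = (-91/(-14))*((⅓)*(-8) + (-4 + 8*(-8) + (⅔)*(-8)²)) = (-91*(-1)/14)*(-8/3 + (-4 - 64 + (⅔)*64)) = (-7*(-13/14))*(-8/3 + (-4 - 64 + 128/3)) = 13*(-8/3 - 76/3)/2 = (13/2)*(-28) = -182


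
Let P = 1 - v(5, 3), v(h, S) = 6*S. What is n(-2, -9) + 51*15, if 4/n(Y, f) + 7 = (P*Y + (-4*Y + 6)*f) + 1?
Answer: 37483/49 ≈ 764.96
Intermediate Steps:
P = -17 (P = 1 - 6*3 = 1 - 1*18 = 1 - 18 = -17)
n(Y, f) = 4/(-6 - 17*Y + f*(6 - 4*Y)) (n(Y, f) = 4/(-7 + ((-17*Y + (-4*Y + 6)*f) + 1)) = 4/(-7 + ((-17*Y + (6 - 4*Y)*f) + 1)) = 4/(-7 + ((-17*Y + f*(6 - 4*Y)) + 1)) = 4/(-7 + (1 - 17*Y + f*(6 - 4*Y))) = 4/(-6 - 17*Y + f*(6 - 4*Y)))
n(-2, -9) + 51*15 = -4/(6 - 6*(-9) + 17*(-2) + 4*(-2)*(-9)) + 51*15 = -4/(6 + 54 - 34 + 72) + 765 = -4/98 + 765 = -4*1/98 + 765 = -2/49 + 765 = 37483/49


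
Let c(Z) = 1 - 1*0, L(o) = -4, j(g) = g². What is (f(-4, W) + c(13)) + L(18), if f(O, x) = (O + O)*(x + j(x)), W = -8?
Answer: -451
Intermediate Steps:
c(Z) = 1 (c(Z) = 1 + 0 = 1)
f(O, x) = 2*O*(x + x²) (f(O, x) = (O + O)*(x + x²) = (2*O)*(x + x²) = 2*O*(x + x²))
(f(-4, W) + c(13)) + L(18) = (2*(-4)*(-8)*(1 - 8) + 1) - 4 = (2*(-4)*(-8)*(-7) + 1) - 4 = (-448 + 1) - 4 = -447 - 4 = -451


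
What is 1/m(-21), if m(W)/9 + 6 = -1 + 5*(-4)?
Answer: -1/243 ≈ -0.0041152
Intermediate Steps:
m(W) = -243 (m(W) = -54 + 9*(-1 + 5*(-4)) = -54 + 9*(-1 - 20) = -54 + 9*(-21) = -54 - 189 = -243)
1/m(-21) = 1/(-243) = -1/243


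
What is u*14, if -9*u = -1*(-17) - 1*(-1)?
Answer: -28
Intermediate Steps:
u = -2 (u = -(-1*(-17) - 1*(-1))/9 = -(17 + 1)/9 = -⅑*18 = -2)
u*14 = -2*14 = -28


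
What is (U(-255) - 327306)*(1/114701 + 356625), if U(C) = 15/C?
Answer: -227605082081621578/1949917 ≈ -1.1673e+11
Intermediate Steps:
(U(-255) - 327306)*(1/114701 + 356625) = (15/(-255) - 327306)*(1/114701 + 356625) = (15*(-1/255) - 327306)*(1/114701 + 356625) = (-1/17 - 327306)*(40905244126/114701) = -5564203/17*40905244126/114701 = -227605082081621578/1949917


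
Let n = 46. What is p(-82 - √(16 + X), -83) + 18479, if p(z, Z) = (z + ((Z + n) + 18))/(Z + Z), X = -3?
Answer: 3067615/166 + √13/166 ≈ 18480.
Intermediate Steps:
p(z, Z) = (64 + Z + z)/(2*Z) (p(z, Z) = (z + ((Z + 46) + 18))/(Z + Z) = (z + ((46 + Z) + 18))/((2*Z)) = (z + (64 + Z))*(1/(2*Z)) = (64 + Z + z)*(1/(2*Z)) = (64 + Z + z)/(2*Z))
p(-82 - √(16 + X), -83) + 18479 = (½)*(64 - 83 + (-82 - √(16 - 3)))/(-83) + 18479 = (½)*(-1/83)*(64 - 83 + (-82 - √13)) + 18479 = (½)*(-1/83)*(-101 - √13) + 18479 = (101/166 + √13/166) + 18479 = 3067615/166 + √13/166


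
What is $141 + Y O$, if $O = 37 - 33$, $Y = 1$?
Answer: $145$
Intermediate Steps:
$O = 4$
$141 + Y O = 141 + 1 \cdot 4 = 141 + 4 = 145$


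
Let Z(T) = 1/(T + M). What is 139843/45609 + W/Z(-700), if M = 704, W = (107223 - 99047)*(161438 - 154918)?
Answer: 9725210858563/45609 ≈ 2.1323e+8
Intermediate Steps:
W = 53307520 (W = 8176*6520 = 53307520)
Z(T) = 1/(704 + T) (Z(T) = 1/(T + 704) = 1/(704 + T))
139843/45609 + W/Z(-700) = 139843/45609 + 53307520/(1/(704 - 700)) = 139843*(1/45609) + 53307520/(1/4) = 139843/45609 + 53307520/(¼) = 139843/45609 + 53307520*4 = 139843/45609 + 213230080 = 9725210858563/45609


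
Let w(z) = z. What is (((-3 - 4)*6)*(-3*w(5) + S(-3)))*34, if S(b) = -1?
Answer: 22848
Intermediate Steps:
(((-3 - 4)*6)*(-3*w(5) + S(-3)))*34 = (((-3 - 4)*6)*(-3*5 - 1))*34 = ((-7*6)*(-15 - 1))*34 = -42*(-16)*34 = 672*34 = 22848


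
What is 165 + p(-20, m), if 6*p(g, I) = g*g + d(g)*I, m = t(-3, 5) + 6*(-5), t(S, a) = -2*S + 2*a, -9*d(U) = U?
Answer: 6115/27 ≈ 226.48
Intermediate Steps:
d(U) = -U/9
m = -14 (m = (-2*(-3) + 2*5) + 6*(-5) = (6 + 10) - 30 = 16 - 30 = -14)
p(g, I) = g²/6 - I*g/54 (p(g, I) = (g*g + (-g/9)*I)/6 = (g² - I*g/9)/6 = g²/6 - I*g/54)
165 + p(-20, m) = 165 + (1/54)*(-20)*(-1*(-14) + 9*(-20)) = 165 + (1/54)*(-20)*(14 - 180) = 165 + (1/54)*(-20)*(-166) = 165 + 1660/27 = 6115/27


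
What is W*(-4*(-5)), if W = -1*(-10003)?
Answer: 200060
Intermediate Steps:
W = 10003
W*(-4*(-5)) = 10003*(-4*(-5)) = 10003*20 = 200060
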